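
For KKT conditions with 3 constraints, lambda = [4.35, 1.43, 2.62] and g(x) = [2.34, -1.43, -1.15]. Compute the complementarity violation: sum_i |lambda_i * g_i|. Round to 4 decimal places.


KKT complementary slackness check:
lambda_1 * g_1 = 4.35 * 2.34 = 10.179
lambda_2 * g_2 = 1.43 * -1.43 = -2.0449
lambda_3 * g_3 = 2.62 * -1.15 = -3.013
Total violation = 10.179 + 2.0449 + 3.013 = 15.2369


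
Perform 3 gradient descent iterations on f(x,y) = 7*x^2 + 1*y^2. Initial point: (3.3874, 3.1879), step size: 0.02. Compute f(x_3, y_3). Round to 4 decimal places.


Gradient descent on f(x,y) = 7*x^2 + 1*y^2.
Starting point: (3.3874, 3.1879), alpha = 0.02
Step 1: grad_x = 2*7*3.3874 = 47.4236, grad_y = 2*1*3.1879 = 6.3758
  x_1 = 3.3874 - 0.02*47.4236 = 2.4389
  y_1 = 3.1879 - 0.02*6.3758 = 3.0604
Step 2: grad_x = 2*7*2.4389 = 34.145, grad_y = 2*1*3.0604 = 6.1208
  x_2 = 2.4389 - 0.02*34.145 = 1.756
  y_2 = 3.0604 - 0.02*6.1208 = 2.938
Step 3: grad_x = 2*7*1.756 = 24.5844, grad_y = 2*1*2.938 = 5.8759
  x_3 = 1.756 - 0.02*24.5844 = 1.2643
  y_3 = 2.938 - 0.02*5.8759 = 2.8204
f(1.2643, 2.8204) = 7*1.2643^2 + 1*2.8204^2 = 19.1448


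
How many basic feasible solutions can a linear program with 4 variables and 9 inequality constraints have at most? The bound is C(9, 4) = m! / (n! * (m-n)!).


Each vertex corresponds to some choice of n active constraints out of m, so the number of vertices is at most C(m, n) = m! / (n!(m-n)!).
m = 9, n = 4
Numerator: 9 * 8 * 7 * 6
Denominator: 4! = 24
C(9, 4) = 126


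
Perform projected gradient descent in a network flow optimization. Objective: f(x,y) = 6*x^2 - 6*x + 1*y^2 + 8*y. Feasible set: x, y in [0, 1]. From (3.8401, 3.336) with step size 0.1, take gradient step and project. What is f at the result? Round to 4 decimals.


Step 1: Compute gradient at (3.8401, 3.336).
grad_x = 2*6*3.8401 - 6 = 40.0812
grad_y = 2*1*3.336 + 8 = 14.672
Step 2: Gradient step.
x_raw = 3.8401 - 0.1*40.0812 = -0.168
y_raw = 3.336 - 0.1*14.672 = 1.8688
Step 3: Project onto [0, 1].
x_proj = clip(-0.168) = 0.0
y_proj = clip(1.8688) = 1.0
Step 4: Evaluate f.
f(0.0, 1.0) = 9.0


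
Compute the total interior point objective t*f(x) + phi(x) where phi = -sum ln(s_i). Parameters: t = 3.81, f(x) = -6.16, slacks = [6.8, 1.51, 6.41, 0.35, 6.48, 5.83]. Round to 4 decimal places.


Step 1: Compute log-barrier.
ln values: [1.9169, 0.4121, 1.8579, -1.0498, 1.8687, 1.763]
phi = -(1.9169 + 0.4121 + 1.8579 - 1.0498 + 1.8687 + 1.763) = -6.7688
Step 2: Compute augmented objective.
t*f(x) = 3.81*-6.16 = -23.4696
Total = -23.4696 - 6.7688 = -30.2384


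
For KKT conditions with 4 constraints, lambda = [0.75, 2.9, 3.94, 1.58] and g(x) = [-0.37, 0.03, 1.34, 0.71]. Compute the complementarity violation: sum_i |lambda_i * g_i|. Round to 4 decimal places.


KKT complementary slackness check:
lambda_1 * g_1 = 0.75 * -0.37 = -0.2775
lambda_2 * g_2 = 2.9 * 0.03 = 0.087
lambda_3 * g_3 = 3.94 * 1.34 = 5.2796
lambda_4 * g_4 = 1.58 * 0.71 = 1.1218
Total violation = 0.2775 + 0.087 + 5.2796 + 1.1218 = 6.7659


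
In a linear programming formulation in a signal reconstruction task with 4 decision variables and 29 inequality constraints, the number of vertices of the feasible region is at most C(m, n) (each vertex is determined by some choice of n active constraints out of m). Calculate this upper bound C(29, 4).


Each vertex corresponds to some choice of n active constraints out of m, so the number of vertices is at most C(m, n) = m! / (n!(m-n)!).
m = 29, n = 4
Numerator: 29 * 28 * 27 * 26
Denominator: 4! = 24
C(29, 4) = 23751


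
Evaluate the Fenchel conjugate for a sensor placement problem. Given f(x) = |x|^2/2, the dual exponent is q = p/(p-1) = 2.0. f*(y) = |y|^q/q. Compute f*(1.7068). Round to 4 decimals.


The conjugate exponent q satisfies 1/p + 1/q = 1.
p = 2, so q = 2/(2 - 1) = 2.0
|y|^q = 1.7068^2.0 = 2.9132
f*(1.7068) = 2.9132 / 2.0 = 1.4566


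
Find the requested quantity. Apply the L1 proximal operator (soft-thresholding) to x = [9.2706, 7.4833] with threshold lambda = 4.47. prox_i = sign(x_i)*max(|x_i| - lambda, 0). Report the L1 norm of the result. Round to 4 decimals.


Soft-thresholding with lambda = 4.47:
prox(9.2706) = sign(9.2706)*max(|9.2706| - 4.47, 0) = 4.8006
prox(7.4833) = sign(7.4833)*max(|7.4833| - 4.47, 0) = 3.0133
prox(x) = [4.8006, 3.0133]
||prox(x)||_1 = 4.8006 + 3.0133 = 7.8139


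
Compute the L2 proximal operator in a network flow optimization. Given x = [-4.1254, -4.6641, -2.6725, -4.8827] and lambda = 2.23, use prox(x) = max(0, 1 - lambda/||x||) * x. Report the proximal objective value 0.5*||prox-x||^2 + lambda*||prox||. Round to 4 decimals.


Step 1: Compute ||x||.
||x|| = 8.352
Step 2: Compute scaling factor.
scale = max(0, 1 - 2.23/8.352) = 0.733
Step 3: prox(x) = [-3.0239, -3.4188, -1.9589, -3.579]
||prox(x)|| = 6.122
Step 4: Proximal objective.
0.5*||prox-x||^2 = 2.4865
lambda*||prox|| = 13.6521
Total = 16.1385


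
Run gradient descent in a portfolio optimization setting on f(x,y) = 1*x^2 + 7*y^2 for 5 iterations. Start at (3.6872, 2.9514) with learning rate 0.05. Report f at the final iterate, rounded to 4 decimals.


Gradient descent on f(x,y) = 1*x^2 + 7*y^2.
Starting point: (3.6872, 2.9514), alpha = 0.05
Step 1: grad_x = 2*1*3.6872 = 7.3744, grad_y = 2*7*2.9514 = 41.3196
  x_1 = 3.6872 - 0.05*7.3744 = 3.3185
  y_1 = 2.9514 - 0.05*41.3196 = 0.8854
Step 2: grad_x = 2*1*3.3185 = 6.637, grad_y = 2*7*0.8854 = 12.3959
  x_2 = 3.3185 - 0.05*6.637 = 2.9866
  y_2 = 0.8854 - 0.05*12.3959 = 0.2656
Step 3: grad_x = 2*1*2.9866 = 5.9733, grad_y = 2*7*0.2656 = 3.7188
  x_3 = 2.9866 - 0.05*5.9733 = 2.688
  y_3 = 0.2656 - 0.05*3.7188 = 0.0797
Step 4: grad_x = 2*1*2.688 = 5.3759, grad_y = 2*7*0.0797 = 1.1156
  x_4 = 2.688 - 0.05*5.3759 = 2.4192
  y_4 = 0.0797 - 0.05*1.1156 = 0.0239
Step 5: grad_x = 2*1*2.4192 = 4.8383, grad_y = 2*7*0.0239 = 0.3347
  x_5 = 2.4192 - 0.05*4.8383 = 2.1773
  y_5 = 0.0239 - 0.05*0.3347 = 0.0072
f(2.1773, 0.0072) = 1*2.1773^2 + 7*0.0072^2 = 4.7408


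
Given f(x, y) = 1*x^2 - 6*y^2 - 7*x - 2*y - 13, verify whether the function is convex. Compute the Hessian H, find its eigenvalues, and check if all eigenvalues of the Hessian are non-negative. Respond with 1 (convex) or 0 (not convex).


The Hessian of f(x,y) = 1*x^2 - 6*y^2 - 7*x - 2*y - 13 is:
H = [[2, 0], [0, -12]]
Trace = 2 - 12 = -10
Determinant = 2*-12 - (0)^2 = -24
Discriminant = (-10)^2 - 4*-24 = 196.0
Eigenvalues: lambda_1 = -12.0, lambda_2 = 2.0
The function is not convex.

0


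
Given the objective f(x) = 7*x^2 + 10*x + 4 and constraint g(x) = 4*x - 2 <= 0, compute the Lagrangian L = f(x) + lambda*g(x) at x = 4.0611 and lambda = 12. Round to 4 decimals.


Step 1: Evaluate f(x).
f(4.0611) = 7*4.0611^2 + 10*4.0611 + 4 = 160.0587
Step 2: Evaluate g(x).
g(4.0611) = 4*4.0611 - 2 = 14.2444
Step 3: Compute Lagrangian.
L = 160.0587 + 12*14.2444 = 330.9915


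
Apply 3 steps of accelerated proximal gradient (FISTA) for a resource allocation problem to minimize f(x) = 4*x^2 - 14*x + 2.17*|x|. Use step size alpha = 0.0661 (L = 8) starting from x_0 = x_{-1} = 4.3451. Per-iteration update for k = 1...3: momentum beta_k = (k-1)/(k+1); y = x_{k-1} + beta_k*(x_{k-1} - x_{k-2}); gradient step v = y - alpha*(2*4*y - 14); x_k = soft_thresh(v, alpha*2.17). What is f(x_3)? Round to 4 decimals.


FISTA on f(x) = 4*x^2 - 14*x + 2.17*|x|
L = 8, alpha = 0.0661
Iteration 1: beta = 0.0, y = 4.3451 + 0.0*(4.3451 - 4.3451) = 4.3451
  grad(y) = 20.7608, v = y - alpha*grad = 2.9728
  prox(v) = soft_thresh(2.9728, 0.1434) = 2.8294
Iteration 2: beta = 0.3333, y = 2.8294 + 0.3333*(2.8294 - 4.3451) = 2.3241
  grad(y) = 4.5931, v = y - alpha*grad = 2.0205
  prox(v) = soft_thresh(2.0205, 0.1434) = 1.8771
Iteration 3: beta = 0.5, y = 1.8771 + 0.5*(1.8771 - 2.8294) = 1.401
  grad(y) = -2.7924, v = y - alpha*grad = 1.5855
  prox(v) = soft_thresh(1.5855, 0.1434) = 1.4421
f(x_3) = 4*1.4421^2 - 14*1.4421 + 2.17*|1.4421| = -8.7414


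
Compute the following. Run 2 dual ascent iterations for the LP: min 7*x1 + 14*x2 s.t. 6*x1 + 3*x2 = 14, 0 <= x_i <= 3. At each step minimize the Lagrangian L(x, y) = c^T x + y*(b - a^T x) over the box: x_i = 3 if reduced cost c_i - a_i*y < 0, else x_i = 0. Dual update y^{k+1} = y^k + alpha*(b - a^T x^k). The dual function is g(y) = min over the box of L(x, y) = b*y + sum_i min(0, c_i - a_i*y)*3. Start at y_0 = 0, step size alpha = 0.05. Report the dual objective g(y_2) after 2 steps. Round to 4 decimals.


Dual ascent for LP: min 7*x1 + 14*x2, 6*x1 + 3*x2 = 14, 0 <= x_i <= 3
Step 1: y^k = 0.0, reduced costs: (7.0, 14.0)
  x^k = (0.0, 0.0), subgradient = b - a^T x = 14.0
  y^{k+1} = 0.0 + 0.05*14.0 = 0.7
Step 2: y^k = 0.7, reduced costs: (2.8, 11.9)
  x^k = (0.0, 0.0), subgradient = b - a^T x = 14.0
  y^{k+1} = 0.7 + 0.05*14.0 = 1.4
Dual objective at y_2 = 1.4: reduced costs (-1.4, 9.8), box minimizer x = (3.0, 0.0)
g(y_2) = b*y + (c1 - a1*y)*x1 + (c2 - a2*y)*x2 = 14*1.4 + (-1.4)*3.0 + 9.8*0.0 = 19.6 - 4.2 + 0.0 = 15.4


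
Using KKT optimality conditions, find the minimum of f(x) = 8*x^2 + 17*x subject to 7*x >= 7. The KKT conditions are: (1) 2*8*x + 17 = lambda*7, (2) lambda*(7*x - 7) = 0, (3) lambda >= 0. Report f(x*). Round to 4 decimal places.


Step 1: Try lambda = 0 (constraint inactive).
x_unc = -17/(2*8) = -1.0625
Check: 7*-1.0625 = -7.4375 < 7 -- violated!
Step 2: Constraint must be active: 7*x = 7
x* = 7/7 = 1.0
lambda = (2*8*1.0 + 17)/7 = 4.7143
Step 3: Compute optimal value.
f(x*) = 8*1.0^2 + 17*1.0 = 25.0


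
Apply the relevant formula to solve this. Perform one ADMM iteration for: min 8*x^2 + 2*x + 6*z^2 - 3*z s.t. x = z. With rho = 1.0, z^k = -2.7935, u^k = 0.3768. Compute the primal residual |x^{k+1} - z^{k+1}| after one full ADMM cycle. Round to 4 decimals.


ADMM iteration with rho = 1.0, z^k = -2.7935, u^k = 0.3768
Step 1: x-update.
Minimize 8*x^2 + 2*x + (1.0/2)*(x + 2.7935 + 0.3768)^2
FOC: (2*8 + 1.0)*x = -2 + 1.0*(-2.7935 - 0.3768)
x^{k+1} = -0.3041
Step 2: z-update.
Minimize 6*z^2 - 3*z + (1.0/2)*(-0.3041 - z + 0.3768)^2
FOC: (2*6 + 1.0)*z = 3 + 1.0*(-0.3041 + 0.3768)
z^{k+1} = 0.2364
Step 3: u-update.
u^{k+1} = 0.3768 - 0.3041 - 0.2364 = -0.1637
Step 4: Primal residual = |-0.3041 - 0.2364| = 0.5405


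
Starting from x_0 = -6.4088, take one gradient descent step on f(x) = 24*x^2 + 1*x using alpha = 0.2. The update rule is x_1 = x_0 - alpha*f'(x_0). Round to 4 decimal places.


We compute the gradient at x_0 and apply the update.
f'(x) = 48*x + 1
f'(-6.4088) = 48*-6.4088 + 1 = -306.6224
x_1 = -6.4088 - 0.2*-306.6224 = 54.9157


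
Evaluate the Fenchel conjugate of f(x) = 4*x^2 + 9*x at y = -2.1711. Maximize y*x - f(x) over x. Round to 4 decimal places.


f*(y) = sup_x {y*x - a*x^2 - b*x} = sup_x {(y-b)*x - a*x^2}
FOC: (y - b) - 2a*x = 0 => x* = (y - b)/(2a)
x* = (-2.1711 - 9)/(2*4) = -1.3964
f*(-2.1711) = (y-b)^2/(4a) = (-2.1711 - 9)^2/(4*4)
= 124.7935/16 = 7.7996


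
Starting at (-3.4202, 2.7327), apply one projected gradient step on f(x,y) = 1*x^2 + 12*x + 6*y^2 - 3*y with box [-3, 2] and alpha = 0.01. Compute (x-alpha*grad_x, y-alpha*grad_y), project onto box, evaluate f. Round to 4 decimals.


Step 1: Compute gradient at (-3.4202, 2.7327).
grad_x = 2*1*-3.4202 + 12 = 5.1596
grad_y = 2*6*2.7327 - 3 = 29.7924
Step 2: Gradient step.
x_raw = -3.4202 - 0.01*5.1596 = -3.4718
y_raw = 2.7327 - 0.01*29.7924 = 2.4348
Step 3: Project onto [-3, 2].
x_proj = clip(-3.4718) = -3.0
y_proj = clip(2.4348) = 2.0
Step 4: Evaluate f.
f(-3.0, 2.0) = -9.0


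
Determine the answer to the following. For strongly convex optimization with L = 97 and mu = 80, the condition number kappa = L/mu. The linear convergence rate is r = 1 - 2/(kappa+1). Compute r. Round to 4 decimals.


Step 1: Compute the condition number.
kappa = L/mu = 97/80 = 1.2125
Step 2: Compute the convergence rate.
r = 1 - 2/(kappa + 1) = 1 - 2*mu/(L + mu) = (L - mu)/(L + mu) = 17/177 = 0.096


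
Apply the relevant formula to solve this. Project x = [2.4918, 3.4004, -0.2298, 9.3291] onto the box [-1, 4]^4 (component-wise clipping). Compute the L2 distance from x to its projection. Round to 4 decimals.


Project each component onto [-1, 4].
clip(2.4918) = 2.4918, clip(3.4004) = 3.4004, clip(-0.2298) = -0.2298, clip(9.3291) = 4.0
Projection = [2.4918, 3.4004, -0.2298, 4.0]
Squared diffs: [0.0, 0.0, 0.0, 28.3993]
Distance = sqrt(28.3993) = 5.3291


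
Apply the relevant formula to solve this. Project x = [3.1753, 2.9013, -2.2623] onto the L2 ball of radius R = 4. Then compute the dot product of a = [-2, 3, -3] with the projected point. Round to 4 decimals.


Step 1: Compute ||x|| (intermediates to 6 decimals).
||x|| = sqrt(3.1753^2 + 2.9013^2 + (-2.2623)^2) = 4.859843
Step 2: Project.
Since ||x|| > R, scale = R/||x|| = 4/4.859843 = 0.823072, proj(x) = scale * x
proj(x) = [2.613501, 2.387979, -1.862036]
Step 3: Dot product.
a^T * proj(x) = -2*2.613501 + 3*2.387979 - 3*(-1.862036) = 7.523


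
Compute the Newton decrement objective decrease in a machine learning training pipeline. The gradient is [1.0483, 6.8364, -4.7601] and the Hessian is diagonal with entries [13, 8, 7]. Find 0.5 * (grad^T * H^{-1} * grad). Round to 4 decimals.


Step 1: H is diagonal, so H^(-1) * g = [0.0806, 0.8546, -0.68].
Step 2: g^T H^(-1) g = sum_i g_i^2 / H_ii
  = (1.0483)^2/13 + (6.8364)^2/8 + (-4.7601)^2/7
  = 0.0845 + 5.842 + 3.2369 = 9.1635
Step 3: Objective decrease = 0.5 * g^T H^(-1) g = 4.5818


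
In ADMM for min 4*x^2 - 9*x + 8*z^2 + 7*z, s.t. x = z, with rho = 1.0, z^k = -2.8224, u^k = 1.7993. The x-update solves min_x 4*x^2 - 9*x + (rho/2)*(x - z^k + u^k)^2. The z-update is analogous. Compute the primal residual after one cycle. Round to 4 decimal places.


ADMM iteration with rho = 1.0, z^k = -2.8224, u^k = 1.7993
Step 1: x-update.
Minimize 4*x^2 - 9*x + (1.0/2)*(x + 2.8224 + 1.7993)^2
FOC: (2*4 + 1.0)*x = 9 + 1.0*(-2.8224 - 1.7993)
x^{k+1} = 0.4865
Step 2: z-update.
Minimize 8*z^2 + 7*z + (1.0/2)*(0.4865 - z + 1.7993)^2
FOC: (2*8 + 1.0)*z = -7 + 1.0*(0.4865 + 1.7993)
z^{k+1} = -0.2773
Step 3: u-update.
u^{k+1} = 1.7993 + 0.4865 + 0.2773 = 2.5631
Step 4: Primal residual = |0.4865 + 0.2773| = 0.7638


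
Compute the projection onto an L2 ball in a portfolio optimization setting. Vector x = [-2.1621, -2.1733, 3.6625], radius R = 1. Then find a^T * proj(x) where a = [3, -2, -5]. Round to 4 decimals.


Step 1: Compute ||x|| (intermediates to 6 decimals).
||x|| = sqrt((-2.1621)^2 + (-2.1733)^2 + 3.6625^2) = 4.776172
Step 2: Project.
Since ||x|| > R, scale = R/||x|| = 1/4.776172 = 0.209373, proj(x) = scale * x
proj(x) = [-0.452685, -0.45503, 0.766829]
Step 3: Dot product.
a^T * proj(x) = 3*(-0.452685) - 2*(-0.45503) - 5*0.766829 = -4.2821


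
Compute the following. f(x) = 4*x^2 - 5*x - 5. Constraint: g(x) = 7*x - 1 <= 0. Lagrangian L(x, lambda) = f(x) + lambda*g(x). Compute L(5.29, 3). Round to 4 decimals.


Step 1: Evaluate f(x).
f(5.29) = 4*5.29^2 - 5*5.29 - 5 = 80.4864
Step 2: Evaluate g(x).
g(5.29) = 7*5.29 - 1 = 36.03
Step 3: Compute Lagrangian.
L = 80.4864 + 3*36.03 = 188.5764


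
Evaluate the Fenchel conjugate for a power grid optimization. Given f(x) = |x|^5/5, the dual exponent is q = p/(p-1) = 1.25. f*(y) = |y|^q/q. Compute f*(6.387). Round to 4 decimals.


The conjugate exponent q satisfies 1/p + 1/q = 1.
p = 5, so q = 5/(5 - 1) = 1.25
|y|^q = 6.387^1.25 = 10.1536
f*(6.387) = 10.1536 / 1.25 = 8.1229


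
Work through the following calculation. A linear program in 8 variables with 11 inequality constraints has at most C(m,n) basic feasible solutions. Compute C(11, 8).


Each vertex corresponds to some choice of n active constraints out of m, so the number of vertices is at most C(m, n) = m! / (n!(m-n)!).
m = 11, n = 8
Numerator: 11 * 10 * 9 * 8 * 7 * 6 * 5 * 4
Denominator: 8! = 40320
C(11, 8) = 165


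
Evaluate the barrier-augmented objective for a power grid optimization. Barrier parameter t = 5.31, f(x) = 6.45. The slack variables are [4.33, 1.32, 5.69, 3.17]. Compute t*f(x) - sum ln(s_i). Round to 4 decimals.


Step 1: Compute log-barrier.
ln values: [1.4656, 0.2776, 1.7387, 1.1537]
phi = -(1.4656 + 0.2776 + 1.7387 + 1.1537) = -4.6356
Step 2: Compute augmented objective.
t*f(x) = 5.31*6.45 = 34.2495
Total = 34.2495 - 4.6356 = 29.6139


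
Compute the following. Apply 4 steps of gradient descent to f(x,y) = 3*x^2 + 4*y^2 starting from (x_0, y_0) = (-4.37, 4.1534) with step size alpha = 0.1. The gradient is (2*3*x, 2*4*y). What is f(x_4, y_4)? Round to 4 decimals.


Gradient descent on f(x,y) = 3*x^2 + 4*y^2.
Starting point: (-4.37, 4.1534), alpha = 0.1
Step 1: grad_x = 2*3*-4.37 = -26.22, grad_y = 2*4*4.1534 = 33.2272
  x_1 = -4.37 - 0.1*-26.22 = -1.748
  y_1 = 4.1534 - 0.1*33.2272 = 0.8307
Step 2: grad_x = 2*3*-1.748 = -10.488, grad_y = 2*4*0.8307 = 6.6454
  x_2 = -1.748 - 0.1*-10.488 = -0.6992
  y_2 = 0.8307 - 0.1*6.6454 = 0.1661
Step 3: grad_x = 2*3*-0.6992 = -4.1952, grad_y = 2*4*0.1661 = 1.3291
  x_3 = -0.6992 - 0.1*-4.1952 = -0.2797
  y_3 = 0.1661 - 0.1*1.3291 = 0.0332
Step 4: grad_x = 2*3*-0.2797 = -1.6781, grad_y = 2*4*0.0332 = 0.2658
  x_4 = -0.2797 - 0.1*-1.6781 = -0.1119
  y_4 = 0.0332 - 0.1*0.2658 = 0.0066
f(-0.1119, 0.0066) = 3*(-0.1119)^2 + 4*0.0066^2 = 0.0377


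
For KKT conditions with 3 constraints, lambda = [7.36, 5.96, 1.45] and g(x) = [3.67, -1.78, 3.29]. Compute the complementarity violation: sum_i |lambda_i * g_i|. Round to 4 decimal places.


KKT complementary slackness check:
lambda_1 * g_1 = 7.36 * 3.67 = 27.0112
lambda_2 * g_2 = 5.96 * -1.78 = -10.6088
lambda_3 * g_3 = 1.45 * 3.29 = 4.7705
Total violation = 27.0112 + 10.6088 + 4.7705 = 42.3905


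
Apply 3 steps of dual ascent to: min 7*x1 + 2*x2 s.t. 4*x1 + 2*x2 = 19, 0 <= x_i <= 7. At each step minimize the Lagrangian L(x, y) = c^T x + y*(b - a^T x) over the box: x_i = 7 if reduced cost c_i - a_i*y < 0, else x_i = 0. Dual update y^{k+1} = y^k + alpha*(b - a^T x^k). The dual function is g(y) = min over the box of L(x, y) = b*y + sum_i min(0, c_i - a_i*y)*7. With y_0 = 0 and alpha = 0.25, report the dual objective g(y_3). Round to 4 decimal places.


Dual ascent for LP: min 7*x1 + 2*x2, 4*x1 + 2*x2 = 19, 0 <= x_i <= 7
Step 1: y^k = 0.0, reduced costs: (7.0, 2.0)
  x^k = (0.0, 0.0), subgradient = b - a^T x = 19.0
  y^{k+1} = 0.0 + 0.25*19.0 = 4.75
Step 2: y^k = 4.75, reduced costs: (-12.0, -7.5)
  x^k = (7.0, 7.0), subgradient = b - a^T x = -23.0
  y^{k+1} = 4.75 + 0.25*-23.0 = -1.0
Step 3: y^k = -1.0, reduced costs: (11.0, 4.0)
  x^k = (0.0, 0.0), subgradient = b - a^T x = 19.0
  y^{k+1} = -1.0 + 0.25*19.0 = 3.75
Dual objective at y_3 = 3.75: reduced costs (-8.0, -5.5), box minimizer x = (7.0, 7.0)
g(y_3) = b*y + (c1 - a1*y)*x1 + (c2 - a2*y)*x2 = 19*3.75 + (-8.0)*7.0 + (-5.5)*7.0 = 71.25 - 56.0 - 38.5 = -23.25


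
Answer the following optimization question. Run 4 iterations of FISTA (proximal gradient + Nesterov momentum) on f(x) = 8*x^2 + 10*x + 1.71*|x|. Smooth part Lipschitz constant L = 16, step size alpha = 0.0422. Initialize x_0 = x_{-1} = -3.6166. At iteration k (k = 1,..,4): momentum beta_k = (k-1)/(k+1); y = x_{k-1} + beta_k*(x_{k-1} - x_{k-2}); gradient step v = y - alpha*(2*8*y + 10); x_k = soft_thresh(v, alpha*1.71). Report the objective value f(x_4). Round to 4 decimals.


FISTA on f(x) = 8*x^2 + 10*x + 1.71*|x|
L = 16, alpha = 0.0422
Iteration 1: beta = 0.0, y = -3.6166 + 0.0*(-3.6166 + 3.6166) = -3.6166
  grad(y) = -47.8656, v = y - alpha*grad = -1.5967
  prox(v) = soft_thresh(-1.5967, 0.0722) = -1.5245
Iteration 2: beta = 0.3333, y = -1.5245 + 0.3333*(-1.5245 + 3.6166) = -0.8271
  grad(y) = -3.2343, v = y - alpha*grad = -0.6907
  prox(v) = soft_thresh(-0.6907, 0.0722) = -0.6185
Iteration 3: beta = 0.5, y = -0.6185 + 0.5*(-0.6185 + 1.5245) = -0.1655
  grad(y) = 7.3522, v = y - alpha*grad = -0.4758
  prox(v) = soft_thresh(-0.4758, 0.0722) = -0.4036
Iteration 4: beta = 0.6, y = -0.4036 + 0.6*(-0.4036 + 0.6185) = -0.2746
  grad(y) = 5.6057, v = y - alpha*grad = -0.5112
  prox(v) = soft_thresh(-0.5112, 0.0722) = -0.439
f(x_4) = 8*(-0.439)^2 + 10*(-0.439) + 1.71*|-0.439| = -2.0976


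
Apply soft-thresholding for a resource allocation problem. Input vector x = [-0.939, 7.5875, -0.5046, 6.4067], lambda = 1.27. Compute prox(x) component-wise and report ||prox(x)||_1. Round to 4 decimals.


Soft-thresholding with lambda = 1.27:
prox(-0.939) = sign(-0.939)*max(|-0.939| - 1.27, 0) = 0.0
prox(7.5875) = sign(7.5875)*max(|7.5875| - 1.27, 0) = 6.3175
prox(-0.5046) = sign(-0.5046)*max(|-0.5046| - 1.27, 0) = 0.0
prox(6.4067) = sign(6.4067)*max(|6.4067| - 1.27, 0) = 5.1367
prox(x) = [0.0, 6.3175, 0.0, 5.1367]
||prox(x)||_1 = 0.0 + 6.3175 + 0.0 + 5.1367 = 11.4542


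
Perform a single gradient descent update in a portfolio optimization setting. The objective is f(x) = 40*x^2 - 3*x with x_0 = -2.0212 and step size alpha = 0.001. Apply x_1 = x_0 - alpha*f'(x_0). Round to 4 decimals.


We compute the gradient at x_0 and apply the update.
f'(x) = 80*x - 3
f'(-2.0212) = 80*-2.0212 - 3 = -164.696
x_1 = -2.0212 - 0.001*-164.696 = -1.8565


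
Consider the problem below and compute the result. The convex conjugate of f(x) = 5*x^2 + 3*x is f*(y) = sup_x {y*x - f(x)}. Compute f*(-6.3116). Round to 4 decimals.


f*(y) = sup_x {y*x - a*x^2 - b*x} = sup_x {(y-b)*x - a*x^2}
FOC: (y - b) - 2a*x = 0 => x* = (y - b)/(2a)
x* = (-6.3116 - 3)/(2*5) = -0.9312
f*(-6.3116) = (y-b)^2/(4a) = (-6.3116 - 3)^2/(4*5)
= 86.7059/20 = 4.3353


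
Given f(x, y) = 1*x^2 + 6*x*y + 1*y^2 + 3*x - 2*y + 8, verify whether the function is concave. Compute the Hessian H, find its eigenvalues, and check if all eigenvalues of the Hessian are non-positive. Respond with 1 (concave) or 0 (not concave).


The Hessian of f(x,y) = 1*x^2 + 6*x*y + 1*y^2 + 3*x - 2*y + 8 is:
H = [[2, 6], [6, 2]]
Trace = 2 + 2 = 4
Determinant = 2*2 - (6)^2 = -32
Discriminant = (4)^2 - 4*-32 = 144.0
Eigenvalues: lambda_1 = -4.0, lambda_2 = 8.0
The function is not concave.

0


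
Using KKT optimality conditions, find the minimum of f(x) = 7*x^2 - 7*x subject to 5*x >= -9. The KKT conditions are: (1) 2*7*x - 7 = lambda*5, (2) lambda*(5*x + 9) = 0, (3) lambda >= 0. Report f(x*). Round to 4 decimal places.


Step 1: Try lambda = 0 (constraint inactive).
Stationarity: 2*7*x - 7 = 0
x* = 7/(2*7) = 0.5
Check constraint: 5*0.5 = 2.5 >= -9 -- satisfied.
Step 2: Compute optimal value.
f(x*) = 7*0.5^2 - 7*0.5 = -1.75


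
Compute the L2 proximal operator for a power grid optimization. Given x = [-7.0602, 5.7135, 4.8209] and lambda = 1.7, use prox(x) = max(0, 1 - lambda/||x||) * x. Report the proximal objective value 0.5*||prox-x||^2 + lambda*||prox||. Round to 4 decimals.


Step 1: Compute ||x||.
||x|| = 10.2826
Step 2: Compute scaling factor.
scale = max(0, 1 - 1.7/10.2826) = 0.8347
Step 3: prox(x) = [-5.893, 4.7689, 4.0239]
||prox(x)|| = 8.5826
Step 4: Proximal objective.
0.5*||prox-x||^2 = 1.445
lambda*||prox|| = 14.5904
Total = 16.0354


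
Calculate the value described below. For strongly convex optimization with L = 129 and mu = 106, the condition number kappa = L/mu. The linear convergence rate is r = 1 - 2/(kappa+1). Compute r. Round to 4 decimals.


Step 1: Compute the condition number.
kappa = L/mu = 129/106 = 1.217
Step 2: Compute the convergence rate.
r = 1 - 2/(kappa + 1) = 1 - 2*mu/(L + mu) = (L - mu)/(L + mu) = 23/235 = 0.0979


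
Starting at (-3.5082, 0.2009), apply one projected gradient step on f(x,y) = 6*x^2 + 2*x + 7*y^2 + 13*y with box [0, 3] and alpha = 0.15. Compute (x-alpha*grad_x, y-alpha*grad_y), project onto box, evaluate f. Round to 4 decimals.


Step 1: Compute gradient at (-3.5082, 0.2009).
grad_x = 2*6*-3.5082 + 2 = -40.0984
grad_y = 2*7*0.2009 + 13 = 15.8126
Step 2: Gradient step.
x_raw = -3.5082 - 0.15*-40.0984 = 2.5066
y_raw = 0.2009 - 0.15*15.8126 = -2.171
Step 3: Project onto [0, 3].
x_proj = clip(2.5066) = 2.5066
y_proj = clip(-2.171) = 0.0
Step 4: Evaluate f.
f(2.5066, 0.0) = 42.7102


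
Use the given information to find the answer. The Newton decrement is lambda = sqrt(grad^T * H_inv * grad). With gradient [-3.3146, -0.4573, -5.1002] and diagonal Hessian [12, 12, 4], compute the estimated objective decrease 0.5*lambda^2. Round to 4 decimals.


Step 1: H is diagonal, so H^(-1) * g = [-0.2762, -0.0381, -1.2751].
Step 2: g^T H^(-1) g = sum_i g_i^2 / H_ii
  = (-3.3146)^2/12 + (-0.4573)^2/12 + (-5.1002)^2/4
  = 0.9155 + 0.0174 + 6.503 = 7.436
Step 3: Objective decrease = 0.5 * g^T H^(-1) g = 3.718


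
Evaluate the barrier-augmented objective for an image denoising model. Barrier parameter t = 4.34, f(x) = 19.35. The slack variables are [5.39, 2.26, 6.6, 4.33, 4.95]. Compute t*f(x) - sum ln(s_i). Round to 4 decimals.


Step 1: Compute log-barrier.
ln values: [1.6845, 0.8154, 1.8871, 1.4656, 1.5994]
phi = -(1.6845 + 0.8154 + 1.8871 + 1.4656 + 1.5994) = -7.4519
Step 2: Compute augmented objective.
t*f(x) = 4.34*19.35 = 83.979
Total = 83.979 - 7.4519 = 76.5271


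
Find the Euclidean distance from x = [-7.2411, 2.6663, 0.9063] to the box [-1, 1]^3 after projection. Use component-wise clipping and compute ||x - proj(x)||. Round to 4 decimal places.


Project each component onto [-1, 1].
clip(-7.2411) = -1.0, clip(2.6663) = 1.0, clip(0.9063) = 0.9063
Projection = [-1.0, 1.0, 0.9063]
Squared diffs: [38.9513, 2.7766, 0.0]
Distance = sqrt(41.7279) = 6.4597


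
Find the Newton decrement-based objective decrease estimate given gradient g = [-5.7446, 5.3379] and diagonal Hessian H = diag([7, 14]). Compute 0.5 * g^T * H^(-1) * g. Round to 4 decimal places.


Step 1: H is diagonal, so H^(-1) * g = [-0.8207, 0.3813].
Step 2: g^T H^(-1) g = sum_i g_i^2 / H_ii
  = (-5.7446)^2/7 + (5.3379)^2/14
  = 4.7143 + 2.0352 = 6.7496
Step 3: Objective decrease = 0.5 * g^T H^(-1) g = 3.3748


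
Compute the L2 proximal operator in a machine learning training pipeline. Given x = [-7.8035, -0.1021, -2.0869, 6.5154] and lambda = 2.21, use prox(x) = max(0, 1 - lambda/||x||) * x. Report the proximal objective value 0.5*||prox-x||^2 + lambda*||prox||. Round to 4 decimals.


Step 1: Compute ||x||.
||x|| = 10.3784
Step 2: Compute scaling factor.
scale = max(0, 1 - 2.21/10.3784) = 0.7871
Step 3: prox(x) = [-6.1418, -0.0804, -1.6425, 5.128]
||prox(x)|| = 8.1684
Step 4: Proximal objective.
0.5*||prox-x||^2 = 2.4421
lambda*||prox|| = 18.0522
Total = 20.4942


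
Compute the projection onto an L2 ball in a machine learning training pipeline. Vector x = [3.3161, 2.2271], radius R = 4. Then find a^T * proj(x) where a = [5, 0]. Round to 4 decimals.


Step 1: Compute ||x|| (intermediates to 6 decimals).
||x|| = sqrt(3.3161^2 + 2.2271^2) = 3.994558
Step 2: Project.
Since ||x|| <= R, proj = x (no scaling needed).
proj(x) = [3.3161, 2.2271]
Step 3: Dot product.
a^T * proj(x) = 5*3.3161 + 0*2.2271 = 16.5805


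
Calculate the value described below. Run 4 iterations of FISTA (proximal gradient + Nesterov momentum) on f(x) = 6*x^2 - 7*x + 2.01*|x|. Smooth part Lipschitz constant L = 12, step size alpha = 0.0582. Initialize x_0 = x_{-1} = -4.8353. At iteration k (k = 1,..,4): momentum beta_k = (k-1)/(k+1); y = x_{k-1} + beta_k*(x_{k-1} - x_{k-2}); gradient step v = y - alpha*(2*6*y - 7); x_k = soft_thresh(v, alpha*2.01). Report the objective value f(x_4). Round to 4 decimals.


FISTA on f(x) = 6*x^2 - 7*x + 2.01*|x|
L = 12, alpha = 0.0582
Iteration 1: beta = 0.0, y = -4.8353 + 0.0*(-4.8353 + 4.8353) = -4.8353
  grad(y) = -65.0236, v = y - alpha*grad = -1.0509
  prox(v) = soft_thresh(-1.0509, 0.117) = -0.9339
Iteration 2: beta = 0.3333, y = -0.9339 + 0.3333*(-0.9339 + 4.8353) = 0.3665
  grad(y) = -2.6019, v = y - alpha*grad = 0.5179
  prox(v) = soft_thresh(0.5179, 0.117) = 0.401
Iteration 3: beta = 0.5, y = 0.401 + 0.5*(0.401 + 0.9339) = 1.0684
  grad(y) = 5.8209, v = y - alpha*grad = 0.7296
  prox(v) = soft_thresh(0.7296, 0.117) = 0.6126
Iteration 4: beta = 0.6, y = 0.6126 + 0.6*(0.6126 - 0.401) = 0.7397
  grad(y) = 1.876, v = y - alpha*grad = 0.6305
  prox(v) = soft_thresh(0.6305, 0.117) = 0.5135
f(x_4) = 6*0.5135^2 - 7*0.5135 + 2.01*|0.5135| = -0.9803


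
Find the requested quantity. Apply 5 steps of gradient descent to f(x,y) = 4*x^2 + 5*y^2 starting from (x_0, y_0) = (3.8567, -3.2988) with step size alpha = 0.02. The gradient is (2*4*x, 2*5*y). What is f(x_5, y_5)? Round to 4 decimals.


Gradient descent on f(x,y) = 4*x^2 + 5*y^2.
Starting point: (3.8567, -3.2988), alpha = 0.02
Step 1: grad_x = 2*4*3.8567 = 30.8536, grad_y = 2*5*-3.2988 = -32.988
  x_1 = 3.8567 - 0.02*30.8536 = 3.2396
  y_1 = -3.2988 - 0.02*-32.988 = -2.639
Step 2: grad_x = 2*4*3.2396 = 25.917, grad_y = 2*5*-2.639 = -26.3904
  x_2 = 3.2396 - 0.02*25.917 = 2.7213
  y_2 = -2.639 - 0.02*-26.3904 = -2.1112
Step 3: grad_x = 2*4*2.7213 = 21.7703, grad_y = 2*5*-2.1112 = -21.1123
  x_3 = 2.7213 - 0.02*21.7703 = 2.2859
  y_3 = -2.1112 - 0.02*-21.1123 = -1.689
Step 4: grad_x = 2*4*2.2859 = 18.2871, grad_y = 2*5*-1.689 = -16.8899
  x_4 = 2.2859 - 0.02*18.2871 = 1.9201
  y_4 = -1.689 - 0.02*-16.8899 = -1.3512
Step 5: grad_x = 2*4*1.9201 = 15.3611, grad_y = 2*5*-1.3512 = -13.5119
  x_5 = 1.9201 - 0.02*15.3611 = 1.6129
  y_5 = -1.3512 - 0.02*-13.5119 = -1.081
f(1.6129, -1.081) = 4*1.6129^2 + 5*(-1.081)^2 = 16.2483


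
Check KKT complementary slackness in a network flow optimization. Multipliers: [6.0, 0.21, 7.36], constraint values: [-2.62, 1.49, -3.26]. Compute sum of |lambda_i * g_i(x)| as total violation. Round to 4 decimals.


KKT complementary slackness check:
lambda_1 * g_1 = 6.0 * -2.62 = -15.72
lambda_2 * g_2 = 0.21 * 1.49 = 0.3129
lambda_3 * g_3 = 7.36 * -3.26 = -23.9936
Total violation = 15.72 + 0.3129 + 23.9936 = 40.0265


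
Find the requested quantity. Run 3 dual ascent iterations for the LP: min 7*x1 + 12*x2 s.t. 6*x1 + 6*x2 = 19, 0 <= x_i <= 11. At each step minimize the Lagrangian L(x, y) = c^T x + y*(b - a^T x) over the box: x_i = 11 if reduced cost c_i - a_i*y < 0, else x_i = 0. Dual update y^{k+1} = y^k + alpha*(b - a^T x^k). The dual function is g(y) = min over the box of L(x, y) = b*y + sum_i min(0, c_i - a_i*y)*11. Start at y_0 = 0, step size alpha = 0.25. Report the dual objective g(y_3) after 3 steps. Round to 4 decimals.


Dual ascent for LP: min 7*x1 + 12*x2, 6*x1 + 6*x2 = 19, 0 <= x_i <= 11
Step 1: y^k = 0.0, reduced costs: (7.0, 12.0)
  x^k = (0.0, 0.0), subgradient = b - a^T x = 19.0
  y^{k+1} = 0.0 + 0.25*19.0 = 4.75
Step 2: y^k = 4.75, reduced costs: (-21.5, -16.5)
  x^k = (11.0, 11.0), subgradient = b - a^T x = -113.0
  y^{k+1} = 4.75 + 0.25*-113.0 = -23.5
Step 3: y^k = -23.5, reduced costs: (148.0, 153.0)
  x^k = (0.0, 0.0), subgradient = b - a^T x = 19.0
  y^{k+1} = -23.5 + 0.25*19.0 = -18.75
Dual objective at y_3 = -18.75: reduced costs (119.5, 124.5), box minimizer x = (0.0, 0.0)
g(y_3) = b*y + (c1 - a1*y)*x1 + (c2 - a2*y)*x2 = 19*(-18.75) + 119.5*0.0 + 124.5*0.0 = -356.25 + 0.0 + 0.0 = -356.25


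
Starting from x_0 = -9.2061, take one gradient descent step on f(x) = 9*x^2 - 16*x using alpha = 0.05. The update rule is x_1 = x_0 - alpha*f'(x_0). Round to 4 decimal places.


We compute the gradient at x_0 and apply the update.
f'(x) = 18*x - 16
f'(-9.2061) = 18*-9.2061 - 16 = -181.7098
x_1 = -9.2061 - 0.05*-181.7098 = -0.1206


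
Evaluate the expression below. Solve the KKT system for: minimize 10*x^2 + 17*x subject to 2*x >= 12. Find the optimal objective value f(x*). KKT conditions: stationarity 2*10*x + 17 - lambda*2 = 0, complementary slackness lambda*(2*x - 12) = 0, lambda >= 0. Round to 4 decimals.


Step 1: Try lambda = 0 (constraint inactive).
x_unc = -17/(2*10) = -0.85
Check: 2*-0.85 = -1.7 < 12 -- violated!
Step 2: Constraint must be active: 2*x = 12
x* = 12/2 = 6.0
lambda = (2*10*6.0 + 17)/2 = 68.5
Step 3: Compute optimal value.
f(x*) = 10*6.0^2 + 17*6.0 = 462.0


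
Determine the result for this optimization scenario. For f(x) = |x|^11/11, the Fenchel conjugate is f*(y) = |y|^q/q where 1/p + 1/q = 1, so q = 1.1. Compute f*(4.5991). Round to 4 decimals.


The conjugate exponent q satisfies 1/p + 1/q = 1.
p = 11, so q = 11/(11 - 1) = 1.1
|y|^q = 4.5991^1.1 = 5.3572
f*(4.5991) = 5.3572 / 1.1 = 4.8702


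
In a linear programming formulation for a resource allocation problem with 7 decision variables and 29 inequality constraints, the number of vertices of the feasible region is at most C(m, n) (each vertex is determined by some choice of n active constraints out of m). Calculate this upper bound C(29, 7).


Each vertex corresponds to some choice of n active constraints out of m, so the number of vertices is at most C(m, n) = m! / (n!(m-n)!).
m = 29, n = 7
Numerator: 29 * 28 * 27 * 26 * 25 * 24 * 23
Denominator: 7! = 5040
C(29, 7) = 1560780


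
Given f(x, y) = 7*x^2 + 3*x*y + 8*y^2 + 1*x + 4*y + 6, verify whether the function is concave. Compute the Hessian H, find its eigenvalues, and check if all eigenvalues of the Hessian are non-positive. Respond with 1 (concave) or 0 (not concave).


The Hessian of f(x,y) = 7*x^2 + 3*x*y + 8*y^2 + 1*x + 4*y + 6 is:
H = [[14, 3], [3, 16]]
Trace = 14 + 16 = 30
Determinant = 14*16 - (3)^2 = 215
Discriminant = (30)^2 - 4*215 = 40.0
Eigenvalues: lambda_1 = 11.8377, lambda_2 = 18.1623
The function is not concave.

0


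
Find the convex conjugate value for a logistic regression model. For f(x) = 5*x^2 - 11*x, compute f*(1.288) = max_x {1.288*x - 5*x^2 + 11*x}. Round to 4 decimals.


f*(y) = sup_x {y*x - a*x^2 - b*x} = sup_x {(y-b)*x - a*x^2}
FOC: (y - b) - 2a*x = 0 => x* = (y - b)/(2a)
x* = (1.288 + 11)/(2*5) = 1.2288
f*(1.288) = (y-b)^2/(4a) = (1.288 + 11)^2/(4*5)
= 150.9949/20 = 7.5497


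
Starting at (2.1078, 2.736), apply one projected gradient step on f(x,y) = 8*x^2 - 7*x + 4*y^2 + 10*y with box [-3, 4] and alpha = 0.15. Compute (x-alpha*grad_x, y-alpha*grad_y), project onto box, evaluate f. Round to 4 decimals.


Step 1: Compute gradient at (2.1078, 2.736).
grad_x = 2*8*2.1078 - 7 = 26.7248
grad_y = 2*4*2.736 + 10 = 31.888
Step 2: Gradient step.
x_raw = 2.1078 - 0.15*26.7248 = -1.9009
y_raw = 2.736 - 0.15*31.888 = -2.0472
Step 3: Project onto [-3, 4].
x_proj = clip(-1.9009) = -1.9009
y_proj = clip(-2.0472) = -2.0472
Step 4: Evaluate f.
f(-1.9009, -2.0472) = 38.5065


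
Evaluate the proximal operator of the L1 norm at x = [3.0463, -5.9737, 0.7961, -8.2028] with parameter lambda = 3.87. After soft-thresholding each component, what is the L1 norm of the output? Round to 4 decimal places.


Soft-thresholding with lambda = 3.87:
prox(3.0463) = sign(3.0463)*max(|3.0463| - 3.87, 0) = 0.0
prox(-5.9737) = sign(-5.9737)*max(|-5.9737| - 3.87, 0) = -2.1037
prox(0.7961) = sign(0.7961)*max(|0.7961| - 3.87, 0) = 0.0
prox(-8.2028) = sign(-8.2028)*max(|-8.2028| - 3.87, 0) = -4.3328
prox(x) = [0.0, -2.1037, 0.0, -4.3328]
||prox(x)||_1 = 0.0 + 2.1037 + 0.0 + 4.3328 = 6.4365


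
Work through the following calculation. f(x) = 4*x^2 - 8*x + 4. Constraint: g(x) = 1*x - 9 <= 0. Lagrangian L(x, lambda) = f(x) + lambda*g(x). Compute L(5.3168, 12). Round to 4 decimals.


Step 1: Evaluate f(x).
f(5.3168) = 4*5.3168^2 - 8*5.3168 + 4 = 74.539
Step 2: Evaluate g(x).
g(5.3168) = 1*5.3168 - 9 = -3.6832
Step 3: Compute Lagrangian.
L = 74.539 + 12*-3.6832 = 30.3406


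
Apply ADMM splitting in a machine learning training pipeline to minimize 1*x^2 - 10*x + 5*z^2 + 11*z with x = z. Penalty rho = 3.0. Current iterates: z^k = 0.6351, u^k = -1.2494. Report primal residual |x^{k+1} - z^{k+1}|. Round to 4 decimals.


ADMM iteration with rho = 3.0, z^k = 0.6351, u^k = -1.2494
Step 1: x-update.
Minimize 1*x^2 - 10*x + (3.0/2)*(x - 0.6351 - 1.2494)^2
FOC: (2*1 + 3.0)*x = 10 + 3.0*(0.6351 + 1.2494)
x^{k+1} = 3.1307
Step 2: z-update.
Minimize 5*z^2 + 11*z + (3.0/2)*(3.1307 - z - 1.2494)^2
FOC: (2*5 + 3.0)*z = -11 + 3.0*(3.1307 - 1.2494)
z^{k+1} = -0.412
Step 3: u-update.
u^{k+1} = -1.2494 + 3.1307 + 0.412 = 2.2933
Step 4: Primal residual = |3.1307 + 0.412| = 3.5427


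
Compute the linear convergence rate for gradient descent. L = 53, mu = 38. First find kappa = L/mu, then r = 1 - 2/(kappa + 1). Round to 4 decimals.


Step 1: Compute the condition number.
kappa = L/mu = 53/38 = 1.3947
Step 2: Compute the convergence rate.
r = 1 - 2/(kappa + 1) = 1 - 2*mu/(L + mu) = (L - mu)/(L + mu) = 15/91 = 0.1648


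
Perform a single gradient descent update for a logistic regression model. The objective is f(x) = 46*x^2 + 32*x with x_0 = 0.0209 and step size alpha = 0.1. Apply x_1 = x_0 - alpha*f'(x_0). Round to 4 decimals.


We compute the gradient at x_0 and apply the update.
f'(x) = 92*x + 32
f'(0.0209) = 92*0.0209 + 32 = 33.9228
x_1 = 0.0209 - 0.1*33.9228 = -3.3714


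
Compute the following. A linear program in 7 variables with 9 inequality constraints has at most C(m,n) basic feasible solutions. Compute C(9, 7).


Each vertex corresponds to some choice of n active constraints out of m, so the number of vertices is at most C(m, n) = m! / (n!(m-n)!).
m = 9, n = 7
Numerator: 9 * 8 * 7 * 6 * 5 * 4 * 3
Denominator: 7! = 5040
C(9, 7) = 36


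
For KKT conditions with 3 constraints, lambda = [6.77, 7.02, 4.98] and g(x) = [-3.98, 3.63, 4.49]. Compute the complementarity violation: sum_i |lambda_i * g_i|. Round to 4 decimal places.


KKT complementary slackness check:
lambda_1 * g_1 = 6.77 * -3.98 = -26.9446
lambda_2 * g_2 = 7.02 * 3.63 = 25.4826
lambda_3 * g_3 = 4.98 * 4.49 = 22.3602
Total violation = 26.9446 + 25.4826 + 22.3602 = 74.7874


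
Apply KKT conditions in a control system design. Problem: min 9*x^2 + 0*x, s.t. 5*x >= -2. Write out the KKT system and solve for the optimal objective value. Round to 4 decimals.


Step 1: Try lambda = 0 (constraint inactive).
Stationarity: 2*9*x + 0 = 0
x* = 0/(2*9) = 0.0
Check constraint: 5*0.0 = 0.0 >= -2 -- satisfied.
Step 2: Compute optimal value.
f(x*) = 9*0.0^2 + 0*0.0 = 0.0


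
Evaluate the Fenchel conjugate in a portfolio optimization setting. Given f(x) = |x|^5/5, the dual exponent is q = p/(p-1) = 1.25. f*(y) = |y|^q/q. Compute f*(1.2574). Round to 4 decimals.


The conjugate exponent q satisfies 1/p + 1/q = 1.
p = 5, so q = 5/(5 - 1) = 1.25
|y|^q = 1.2574^1.25 = 1.3315
f*(1.2574) = 1.3315 / 1.25 = 1.0652


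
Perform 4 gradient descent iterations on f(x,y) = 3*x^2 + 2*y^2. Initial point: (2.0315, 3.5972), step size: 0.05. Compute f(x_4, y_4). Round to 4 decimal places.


Gradient descent on f(x,y) = 3*x^2 + 2*y^2.
Starting point: (2.0315, 3.5972), alpha = 0.05
Step 1: grad_x = 2*3*2.0315 = 12.189, grad_y = 2*2*3.5972 = 14.3888
  x_1 = 2.0315 - 0.05*12.189 = 1.4221
  y_1 = 3.5972 - 0.05*14.3888 = 2.8778
Step 2: grad_x = 2*3*1.4221 = 8.5323, grad_y = 2*2*2.8778 = 11.511
  x_2 = 1.4221 - 0.05*8.5323 = 0.9954
  y_2 = 2.8778 - 0.05*11.511 = 2.3022
Step 3: grad_x = 2*3*0.9954 = 5.9726, grad_y = 2*2*2.3022 = 9.2088
  x_3 = 0.9954 - 0.05*5.9726 = 0.6968
  y_3 = 2.3022 - 0.05*9.2088 = 1.8418
Step 4: grad_x = 2*3*0.6968 = 4.1808, grad_y = 2*2*1.8418 = 7.3671
  x_4 = 0.6968 - 0.05*4.1808 = 0.4878
  y_4 = 1.8418 - 0.05*7.3671 = 1.4734
f(0.4878, 1.4734) = 3*0.4878^2 + 2*1.4734^2 = 5.0556


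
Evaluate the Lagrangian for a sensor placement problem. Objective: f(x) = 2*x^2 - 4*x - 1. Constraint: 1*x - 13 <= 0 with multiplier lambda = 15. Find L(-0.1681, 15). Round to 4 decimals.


Step 1: Evaluate f(x).
f(-0.1681) = 2*(-0.1681)^2 - 4*(-0.1681) - 1 = -0.2711
Step 2: Evaluate g(x).
g(-0.1681) = 1*-0.1681 - 13 = -13.1681
Step 3: Compute Lagrangian.
L = -0.2711 + 15*-13.1681 = -197.7926


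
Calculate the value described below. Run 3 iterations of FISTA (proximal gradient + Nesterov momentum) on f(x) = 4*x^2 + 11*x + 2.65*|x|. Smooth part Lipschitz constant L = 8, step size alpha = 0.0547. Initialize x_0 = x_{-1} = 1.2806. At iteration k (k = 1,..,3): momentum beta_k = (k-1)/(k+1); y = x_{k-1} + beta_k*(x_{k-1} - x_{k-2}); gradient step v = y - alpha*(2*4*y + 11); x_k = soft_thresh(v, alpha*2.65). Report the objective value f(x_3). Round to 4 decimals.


FISTA on f(x) = 4*x^2 + 11*x + 2.65*|x|
L = 8, alpha = 0.0547
Iteration 1: beta = 0.0, y = 1.2806 + 0.0*(1.2806 - 1.2806) = 1.2806
  grad(y) = 21.2448, v = y - alpha*grad = 0.1185
  prox(v) = soft_thresh(0.1185, 0.145) = 0.0
Iteration 2: beta = 0.3333, y = 0.0 + 0.3333*(0.0 - 1.2806) = -0.4269
  grad(y) = 7.5851, v = y - alpha*grad = -0.8418
  prox(v) = soft_thresh(-0.8418, 0.145) = -0.6968
Iteration 3: beta = 0.5, y = -0.6968 + 0.5*(-0.6968 - 0.0) = -1.0452
  grad(y) = 2.6382, v = y - alpha*grad = -1.1895
  prox(v) = soft_thresh(-1.1895, 0.145) = -1.0446
f(x_3) = 4*(-1.0446)^2 + 11*(-1.0446) + 2.65*|-1.0446| = -4.3577
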